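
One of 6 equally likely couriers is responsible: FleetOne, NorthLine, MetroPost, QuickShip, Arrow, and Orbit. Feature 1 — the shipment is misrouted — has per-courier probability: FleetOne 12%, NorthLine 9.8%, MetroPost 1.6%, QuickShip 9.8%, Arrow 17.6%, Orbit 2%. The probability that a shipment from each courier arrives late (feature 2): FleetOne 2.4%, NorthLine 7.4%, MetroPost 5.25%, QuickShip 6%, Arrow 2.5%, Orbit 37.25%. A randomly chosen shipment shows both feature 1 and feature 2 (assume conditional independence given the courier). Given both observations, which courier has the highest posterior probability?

Orbit

Since the prior is uniform, the posterior is proportional to the likelihood:
  FleetOne: 0.12 × 0.024 = 0.00288
  NorthLine: 0.098 × 0.074 = 0.007252
  MetroPost: 0.016 × 0.0525 = 0.00084
  QuickShip: 0.098 × 0.06 = 0.00588
  Arrow: 0.176 × 0.025 = 0.0044
  Orbit: 0.02 × 0.3725 = 0.00745
Sum = 0.028702.
Largest term belongs to Orbit, so Orbit is most probable.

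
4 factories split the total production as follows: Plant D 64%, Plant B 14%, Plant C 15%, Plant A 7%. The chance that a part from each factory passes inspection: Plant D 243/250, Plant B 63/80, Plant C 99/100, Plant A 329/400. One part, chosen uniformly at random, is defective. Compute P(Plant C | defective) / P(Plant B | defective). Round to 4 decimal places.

Taking complements, P(defective | each) = Plant D 0.028, Plant B 0.2125, Plant C 0.01, Plant A 0.1775.
Prior × likelihood for each hypothesis:
  Plant D: 0.64 × 0.028 = 0.01792
  Plant B: 0.14 × 0.2125 = 0.02975
  Plant C: 0.15 × 0.01 = 0.0015
  Plant A: 0.07 × 0.1775 = 0.012425
Normalizing constant = 0.061595.
The ratio is 0.0015 / 0.02975 (the normalizer cancels) = 0.0504.

0.0504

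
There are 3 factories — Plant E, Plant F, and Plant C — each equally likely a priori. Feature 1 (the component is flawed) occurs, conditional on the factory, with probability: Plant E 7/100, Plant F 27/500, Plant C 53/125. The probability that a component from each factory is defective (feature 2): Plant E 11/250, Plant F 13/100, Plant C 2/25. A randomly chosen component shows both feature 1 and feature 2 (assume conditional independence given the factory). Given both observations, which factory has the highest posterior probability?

Since the prior is uniform, the posterior is proportional to the likelihood:
  Plant E: 0.07 × 0.044 = 0.00308
  Plant F: 0.054 × 0.13 = 0.00702
  Plant C: 0.424 × 0.08 = 0.03392
Total = 0.04402.
Largest term belongs to Plant C, so Plant C is most probable.

Plant C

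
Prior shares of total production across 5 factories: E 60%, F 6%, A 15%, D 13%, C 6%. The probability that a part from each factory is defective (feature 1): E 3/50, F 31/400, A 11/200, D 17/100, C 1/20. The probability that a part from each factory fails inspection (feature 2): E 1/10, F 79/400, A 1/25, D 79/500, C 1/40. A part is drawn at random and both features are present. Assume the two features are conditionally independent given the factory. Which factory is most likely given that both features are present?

E

Compute prior × likelihood for every hypothesis:
  E: 0.6 × 0.06 × 0.1 = 0.0036
  F: 0.06 × 0.0775 × 0.1975 = 0.000918375
  A: 0.15 × 0.055 × 0.04 = 0.00033
  D: 0.13 × 0.17 × 0.158 = 0.0034918
  C: 0.06 × 0.05 × 0.025 = 0.000075
Normalizing constant = 0.008415175.
Largest term belongs to E, so E is most probable.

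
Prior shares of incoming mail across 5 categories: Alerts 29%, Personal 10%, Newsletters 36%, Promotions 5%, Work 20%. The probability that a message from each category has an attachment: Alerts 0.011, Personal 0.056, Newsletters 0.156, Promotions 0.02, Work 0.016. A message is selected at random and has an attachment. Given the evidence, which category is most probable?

Newsletters

Prior × likelihood for each hypothesis:
  Alerts: 0.29 × 0.011 = 0.00319
  Personal: 0.1 × 0.056 = 0.0056
  Newsletters: 0.36 × 0.156 = 0.05616
  Promotions: 0.05 × 0.02 = 0.001
  Work: 0.2 × 0.016 = 0.0032
Total = 0.06915.
Largest term belongs to Newsletters, so Newsletters is most probable.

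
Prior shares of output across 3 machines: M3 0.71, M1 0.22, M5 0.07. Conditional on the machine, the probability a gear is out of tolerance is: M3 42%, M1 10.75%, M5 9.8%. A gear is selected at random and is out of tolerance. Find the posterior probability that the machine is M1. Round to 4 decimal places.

0.0719

Prior × likelihood for each hypothesis:
  M3: 0.71 × 0.42 = 0.2982
  M1: 0.22 × 0.1075 = 0.02365
  M5: 0.07 × 0.098 = 0.00686
Normalizing constant = 0.32871.
P(M1 | evidence) = 0.02365 / 0.32871 ≈ 0.0719.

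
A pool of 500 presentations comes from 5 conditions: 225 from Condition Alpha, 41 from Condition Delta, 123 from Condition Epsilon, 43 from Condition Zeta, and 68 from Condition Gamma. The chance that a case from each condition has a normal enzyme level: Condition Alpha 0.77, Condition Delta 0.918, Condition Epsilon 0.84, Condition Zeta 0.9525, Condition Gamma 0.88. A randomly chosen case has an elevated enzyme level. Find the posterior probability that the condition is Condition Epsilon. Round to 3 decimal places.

0.232

Taking complements, P(elevated | each) = Condition Alpha 0.23, Condition Delta 0.082, Condition Epsilon 0.16, Condition Zeta 0.0475, Condition Gamma 0.12.
Unnormalized posteriors (prior × likelihood):
  Condition Alpha: 0.45 × 0.23 = 0.1035
  Condition Delta: 0.082 × 0.082 = 0.006724
  Condition Epsilon: 0.246 × 0.16 = 0.03936
  Condition Zeta: 0.086 × 0.0475 = 0.004085
  Condition Gamma: 0.136 × 0.12 = 0.01632
Total = 0.169989.
P(Condition Epsilon | evidence) = 0.03936 / 0.169989 ≈ 0.232.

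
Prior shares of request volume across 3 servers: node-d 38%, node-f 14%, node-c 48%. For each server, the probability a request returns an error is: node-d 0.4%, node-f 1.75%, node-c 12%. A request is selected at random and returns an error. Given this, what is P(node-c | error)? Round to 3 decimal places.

0.936

Unnormalized posteriors (prior × likelihood):
  node-d: 0.38 × 0.004 = 0.00152
  node-f: 0.14 × 0.0175 = 0.00245
  node-c: 0.48 × 0.12 = 0.0576
Sum = 0.06157.
P(node-c | evidence) = 0.0576 / 0.06157 ≈ 0.936.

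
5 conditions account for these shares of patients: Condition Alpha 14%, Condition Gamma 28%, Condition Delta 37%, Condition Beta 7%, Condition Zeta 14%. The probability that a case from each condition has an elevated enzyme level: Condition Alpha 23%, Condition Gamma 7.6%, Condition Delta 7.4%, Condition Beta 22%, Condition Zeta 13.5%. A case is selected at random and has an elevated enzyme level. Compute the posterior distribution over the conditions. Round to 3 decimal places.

Compute prior × likelihood for every hypothesis:
  Condition Alpha: 0.14 × 0.23 = 0.0322
  Condition Gamma: 0.28 × 0.076 = 0.02128
  Condition Delta: 0.37 × 0.074 = 0.02738
  Condition Beta: 0.07 × 0.22 = 0.0154
  Condition Zeta: 0.14 × 0.135 = 0.0189
Sum = 0.11516.
P(Condition Alpha | elevated) = 0.0322/0.11516 ≈ 0.280
P(Condition Gamma | elevated) = 0.02128/0.11516 ≈ 0.185
P(Condition Delta | elevated) = 0.02738/0.11516 ≈ 0.238
P(Condition Beta | elevated) = 0.0154/0.11516 ≈ 0.134
P(Condition Zeta | elevated) = 0.0189/0.11516 ≈ 0.164

Condition Alpha 0.280, Condition Gamma 0.185, Condition Delta 0.238, Condition Beta 0.134, Condition Zeta 0.164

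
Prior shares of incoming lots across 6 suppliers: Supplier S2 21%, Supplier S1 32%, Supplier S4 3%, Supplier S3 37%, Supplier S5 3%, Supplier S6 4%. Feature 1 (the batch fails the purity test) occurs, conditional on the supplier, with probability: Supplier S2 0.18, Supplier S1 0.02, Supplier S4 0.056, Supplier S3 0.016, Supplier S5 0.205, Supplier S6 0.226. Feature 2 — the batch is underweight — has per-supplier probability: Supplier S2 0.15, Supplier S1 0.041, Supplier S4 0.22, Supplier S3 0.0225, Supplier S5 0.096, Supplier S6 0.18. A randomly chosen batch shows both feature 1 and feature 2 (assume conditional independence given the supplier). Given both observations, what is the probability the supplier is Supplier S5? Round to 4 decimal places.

Compute prior × likelihood for every hypothesis:
  Supplier S2: 0.21 × 0.18 × 0.15 = 0.00567
  Supplier S1: 0.32 × 0.02 × 0.041 = 0.0002624
  Supplier S4: 0.03 × 0.056 × 0.22 = 0.0003696
  Supplier S3: 0.37 × 0.016 × 0.0225 = 0.0001332
  Supplier S5: 0.03 × 0.205 × 0.096 = 0.0005904
  Supplier S6: 0.04 × 0.226 × 0.18 = 0.0016272
Total = 0.0086528.
P(Supplier S5 | evidence) = 0.0005904 / 0.0086528 ≈ 0.0682.

0.0682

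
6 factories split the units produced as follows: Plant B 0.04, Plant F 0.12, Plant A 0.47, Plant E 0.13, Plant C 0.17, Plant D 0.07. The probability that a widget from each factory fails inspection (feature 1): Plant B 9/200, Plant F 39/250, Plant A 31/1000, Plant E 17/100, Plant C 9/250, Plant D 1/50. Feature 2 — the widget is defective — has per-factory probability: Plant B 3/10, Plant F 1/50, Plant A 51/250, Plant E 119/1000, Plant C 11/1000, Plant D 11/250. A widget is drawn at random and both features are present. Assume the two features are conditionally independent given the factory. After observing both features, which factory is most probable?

Compute prior × likelihood for every hypothesis:
  Plant B: 0.04 × 0.045 × 0.3 = 0.00054
  Plant F: 0.12 × 0.156 × 0.02 = 0.0003744
  Plant A: 0.47 × 0.031 × 0.204 = 0.00297228
  Plant E: 0.13 × 0.17 × 0.119 = 0.0026299
  Plant C: 0.17 × 0.036 × 0.011 = 0.00006732
  Plant D: 0.07 × 0.02 × 0.044 = 0.0000616
Normalizing constant = 0.0066455.
Largest term belongs to Plant A, so Plant A is most probable.

Plant A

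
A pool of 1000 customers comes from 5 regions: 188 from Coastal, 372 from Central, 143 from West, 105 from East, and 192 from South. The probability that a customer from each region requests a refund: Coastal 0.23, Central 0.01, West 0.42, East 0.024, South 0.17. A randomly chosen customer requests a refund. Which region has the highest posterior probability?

Compute prior × likelihood for every hypothesis:
  Coastal: 0.188 × 0.23 = 0.04324
  Central: 0.372 × 0.01 = 0.00372
  West: 0.143 × 0.42 = 0.06006
  East: 0.105 × 0.024 = 0.00252
  South: 0.192 × 0.17 = 0.03264
Total = 0.14218.
Largest term belongs to West, so West is most probable.

West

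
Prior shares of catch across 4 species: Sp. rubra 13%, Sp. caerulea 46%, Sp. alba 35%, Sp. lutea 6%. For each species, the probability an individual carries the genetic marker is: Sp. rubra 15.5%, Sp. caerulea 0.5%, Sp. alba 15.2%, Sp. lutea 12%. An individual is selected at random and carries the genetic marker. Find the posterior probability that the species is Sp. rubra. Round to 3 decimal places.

Prior × likelihood for each hypothesis:
  Sp. rubra: 0.13 × 0.155 = 0.02015
  Sp. caerulea: 0.46 × 0.005 = 0.0023
  Sp. alba: 0.35 × 0.152 = 0.0532
  Sp. lutea: 0.06 × 0.12 = 0.0072
Normalizing constant = 0.08285.
P(Sp. rubra | evidence) = 0.02015 / 0.08285 ≈ 0.243.

0.243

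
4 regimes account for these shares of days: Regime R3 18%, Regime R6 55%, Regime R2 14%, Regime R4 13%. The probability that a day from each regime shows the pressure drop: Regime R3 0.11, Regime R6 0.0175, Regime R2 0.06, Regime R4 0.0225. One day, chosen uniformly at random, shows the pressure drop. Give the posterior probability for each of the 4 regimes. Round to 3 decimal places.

By Bayes' rule, posterior ∝ prior × likelihood:
  Regime R3: 0.18 × 0.11 = 0.0198
  Regime R6: 0.55 × 0.0175 = 0.009625
  Regime R2: 0.14 × 0.06 = 0.0084
  Regime R4: 0.13 × 0.0225 = 0.002925
Normalizing constant = 0.04075.
P(Regime R3 | drop) = 0.0198/0.04075 ≈ 0.486
P(Regime R6 | drop) = 0.009625/0.04075 ≈ 0.236
P(Regime R2 | drop) = 0.0084/0.04075 ≈ 0.206
P(Regime R4 | drop) = 0.002925/0.04075 ≈ 0.072

Regime R3 0.486, Regime R6 0.236, Regime R2 0.206, Regime R4 0.072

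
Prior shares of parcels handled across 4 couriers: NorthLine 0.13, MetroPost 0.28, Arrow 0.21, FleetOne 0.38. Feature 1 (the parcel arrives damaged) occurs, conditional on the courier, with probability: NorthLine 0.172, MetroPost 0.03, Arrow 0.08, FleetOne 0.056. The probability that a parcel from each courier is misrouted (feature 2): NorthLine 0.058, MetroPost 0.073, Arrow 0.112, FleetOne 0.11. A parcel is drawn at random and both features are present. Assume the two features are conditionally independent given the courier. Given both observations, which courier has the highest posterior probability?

FleetOne

Unnormalized posteriors (prior × likelihood):
  NorthLine: 0.13 × 0.172 × 0.058 = 0.00129688
  MetroPost: 0.28 × 0.03 × 0.073 = 0.0006132
  Arrow: 0.21 × 0.08 × 0.112 = 0.0018816
  FleetOne: 0.38 × 0.056 × 0.11 = 0.0023408
Normalizing constant = 0.00613248.
Largest term belongs to FleetOne, so FleetOne is most probable.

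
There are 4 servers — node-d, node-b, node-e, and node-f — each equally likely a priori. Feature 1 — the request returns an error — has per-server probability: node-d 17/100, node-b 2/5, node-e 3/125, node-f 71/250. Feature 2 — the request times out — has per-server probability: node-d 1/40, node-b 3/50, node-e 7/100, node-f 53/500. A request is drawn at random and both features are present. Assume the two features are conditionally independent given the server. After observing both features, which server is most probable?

With a uniform prior (1/4 each), posterior ∝ likelihood:
  node-d: 0.17 × 0.025 = 0.00425
  node-b: 0.4 × 0.06 = 0.024
  node-e: 0.024 × 0.07 = 0.00168
  node-f: 0.284 × 0.106 = 0.030104
Sum = 0.060034.
Largest term belongs to node-f, so node-f is most probable.

node-f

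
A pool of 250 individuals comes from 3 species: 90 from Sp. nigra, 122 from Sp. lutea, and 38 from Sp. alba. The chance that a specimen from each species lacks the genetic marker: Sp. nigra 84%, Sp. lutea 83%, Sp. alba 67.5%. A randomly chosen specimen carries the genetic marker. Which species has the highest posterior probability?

Taking complements, P(marker | each) = Sp. nigra 0.16, Sp. lutea 0.17, Sp. alba 0.325.
By Bayes' rule, posterior ∝ prior × likelihood:
  Sp. nigra: 0.36 × 0.16 = 0.0576
  Sp. lutea: 0.488 × 0.17 = 0.08296
  Sp. alba: 0.152 × 0.325 = 0.0494
Sum = 0.18996.
Largest term belongs to Sp. lutea, so Sp. lutea is most probable.

Sp. lutea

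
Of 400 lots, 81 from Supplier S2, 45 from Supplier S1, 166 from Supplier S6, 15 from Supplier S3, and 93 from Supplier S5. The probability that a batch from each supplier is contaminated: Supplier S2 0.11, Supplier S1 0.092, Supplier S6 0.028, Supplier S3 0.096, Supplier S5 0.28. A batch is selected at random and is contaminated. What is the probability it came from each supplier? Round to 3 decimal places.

By Bayes' rule, posterior ∝ prior × likelihood:
  Supplier S2: 0.2025 × 0.11 = 0.022275
  Supplier S1: 0.1125 × 0.092 = 0.01035
  Supplier S6: 0.415 × 0.028 = 0.01162
  Supplier S3: 0.0375 × 0.096 = 0.0036
  Supplier S5: 0.2325 × 0.28 = 0.0651
Sum = 0.112945.
P(Supplier S2 | contaminated) = 0.022275/0.112945 ≈ 0.197
P(Supplier S1 | contaminated) = 0.01035/0.112945 ≈ 0.092
P(Supplier S6 | contaminated) = 0.01162/0.112945 ≈ 0.103
P(Supplier S3 | contaminated) = 0.0036/0.112945 ≈ 0.032
P(Supplier S5 | contaminated) = 0.0651/0.112945 ≈ 0.576
(Check: 0.197+0.092+0.103+0.032+0.576 = 1.000.)

Supplier S2 0.197, Supplier S1 0.092, Supplier S6 0.103, Supplier S3 0.032, Supplier S5 0.576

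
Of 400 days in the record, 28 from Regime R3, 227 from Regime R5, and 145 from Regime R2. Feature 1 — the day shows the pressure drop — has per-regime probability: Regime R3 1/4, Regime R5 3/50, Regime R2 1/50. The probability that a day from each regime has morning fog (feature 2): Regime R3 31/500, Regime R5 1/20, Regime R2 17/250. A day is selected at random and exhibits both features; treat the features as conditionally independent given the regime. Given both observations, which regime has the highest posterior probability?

Regime R5

Prior × likelihood for each hypothesis:
  Regime R3: 0.07 × 0.25 × 0.062 = 0.001085
  Regime R5: 0.5675 × 0.06 × 0.05 = 0.0017025
  Regime R2: 0.3625 × 0.02 × 0.068 = 0.000493
Normalizing constant = 0.0032805.
Largest term belongs to Regime R5, so Regime R5 is most probable.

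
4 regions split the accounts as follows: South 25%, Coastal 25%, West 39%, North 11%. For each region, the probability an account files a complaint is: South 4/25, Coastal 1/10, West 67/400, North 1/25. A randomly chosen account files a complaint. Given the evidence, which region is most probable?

West

Compute prior × likelihood for every hypothesis:
  South: 0.25 × 0.16 = 0.04
  Coastal: 0.25 × 0.1 = 0.025
  West: 0.39 × 0.1675 = 0.065325
  North: 0.11 × 0.04 = 0.0044
Total = 0.134725.
Largest term belongs to West, so West is most probable.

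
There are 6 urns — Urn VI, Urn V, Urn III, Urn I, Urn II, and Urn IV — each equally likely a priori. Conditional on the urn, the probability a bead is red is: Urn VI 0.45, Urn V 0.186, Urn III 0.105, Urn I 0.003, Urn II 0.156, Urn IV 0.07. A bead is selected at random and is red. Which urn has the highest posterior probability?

Urn VI

Since the prior is uniform, the posterior is proportional to the likelihood:
  Urn VI: 0.45
  Urn V: 0.186
  Urn III: 0.105
  Urn I: 0.003
  Urn II: 0.156
  Urn IV: 0.07
Normalizing constant = 0.97.
Largest term belongs to Urn VI, so Urn VI is most probable.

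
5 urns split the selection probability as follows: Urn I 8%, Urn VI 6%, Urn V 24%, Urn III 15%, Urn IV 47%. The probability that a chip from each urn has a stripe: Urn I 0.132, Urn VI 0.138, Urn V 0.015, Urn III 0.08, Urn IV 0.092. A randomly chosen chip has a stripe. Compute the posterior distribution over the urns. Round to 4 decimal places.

Urn I 0.1359, Urn VI 0.1066, Urn V 0.0463, Urn III 0.1545, Urn IV 0.5566

Unnormalized posteriors (prior × likelihood):
  Urn I: 0.08 × 0.132 = 0.01056
  Urn VI: 0.06 × 0.138 = 0.00828
  Urn V: 0.24 × 0.015 = 0.0036
  Urn III: 0.15 × 0.08 = 0.012
  Urn IV: 0.47 × 0.092 = 0.04324
Sum = 0.07768.
P(Urn I | striped) = 0.01056/0.07768 ≈ 0.1359
P(Urn VI | striped) = 0.00828/0.07768 ≈ 0.1066
P(Urn V | striped) = 0.0036/0.07768 ≈ 0.0463
P(Urn III | striped) = 0.012/0.07768 ≈ 0.1545
P(Urn IV | striped) = 0.04324/0.07768 ≈ 0.5566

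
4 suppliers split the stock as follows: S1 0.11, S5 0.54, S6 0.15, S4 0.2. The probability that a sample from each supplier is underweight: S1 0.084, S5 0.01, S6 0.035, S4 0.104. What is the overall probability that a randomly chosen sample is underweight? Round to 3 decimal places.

Unnormalized posteriors (prior × likelihood):
  S1: 0.11 × 0.084 = 0.00924
  S5: 0.54 × 0.01 = 0.0054
  S6: 0.15 × 0.035 = 0.00525
  S4: 0.2 × 0.104 = 0.0208
P(underweight) = 0.00924 + 0.0054 + 0.00525 + 0.0208 = 0.04069 → 0.041.

0.041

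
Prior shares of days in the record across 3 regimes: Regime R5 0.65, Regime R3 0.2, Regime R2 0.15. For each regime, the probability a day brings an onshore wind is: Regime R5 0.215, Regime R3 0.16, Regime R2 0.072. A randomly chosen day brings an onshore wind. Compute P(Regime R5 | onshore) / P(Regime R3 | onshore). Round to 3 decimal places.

4.367

Unnormalized posteriors (prior × likelihood):
  Regime R5: 0.65 × 0.215 = 0.13975
  Regime R3: 0.2 × 0.16 = 0.032
  Regime R2: 0.15 × 0.072 = 0.0108
Normalizing constant = 0.18255.
The ratio is 0.13975 / 0.032 (the normalizer cancels) = 4.367.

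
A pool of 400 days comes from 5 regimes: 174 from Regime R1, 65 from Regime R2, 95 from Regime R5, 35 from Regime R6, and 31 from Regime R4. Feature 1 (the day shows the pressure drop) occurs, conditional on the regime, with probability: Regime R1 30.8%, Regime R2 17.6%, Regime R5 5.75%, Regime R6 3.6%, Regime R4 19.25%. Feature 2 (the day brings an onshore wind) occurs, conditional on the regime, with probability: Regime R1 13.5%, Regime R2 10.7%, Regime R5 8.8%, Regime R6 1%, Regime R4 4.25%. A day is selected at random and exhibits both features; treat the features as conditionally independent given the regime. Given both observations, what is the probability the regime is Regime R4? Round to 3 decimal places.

Unnormalized posteriors (prior × likelihood):
  Regime R1: 0.435 × 0.308 × 0.135 = 0.0180873
  Regime R2: 0.1625 × 0.176 × 0.107 = 0.0030602
  Regime R5: 0.2375 × 0.0575 × 0.088 = 0.00120175
  Regime R6: 0.0875 × 0.036 × 0.01 = 0.0000315
  Regime R4: 0.0775 × 0.1925 × 0.0425 = 0.000634046875
Normalizing constant = 0.023014796875.
P(Regime R4 | evidence) = 0.000634046875 / 0.023014796875 ≈ 0.028.

0.028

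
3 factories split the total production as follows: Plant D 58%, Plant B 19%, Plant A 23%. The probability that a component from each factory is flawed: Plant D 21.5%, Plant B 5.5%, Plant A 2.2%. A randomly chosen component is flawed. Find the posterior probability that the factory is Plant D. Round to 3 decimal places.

Compute prior × likelihood for every hypothesis:
  Plant D: 0.58 × 0.215 = 0.1247
  Plant B: 0.19 × 0.055 = 0.01045
  Plant A: 0.23 × 0.022 = 0.00506
Total = 0.14021.
P(Plant D | evidence) = 0.1247 / 0.14021 ≈ 0.889.

0.889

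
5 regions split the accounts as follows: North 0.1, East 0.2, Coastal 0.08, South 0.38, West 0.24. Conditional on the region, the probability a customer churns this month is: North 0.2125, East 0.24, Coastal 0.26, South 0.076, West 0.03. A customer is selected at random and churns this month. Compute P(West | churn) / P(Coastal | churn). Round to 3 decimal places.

By Bayes' rule, posterior ∝ prior × likelihood:
  North: 0.1 × 0.2125 = 0.02125
  East: 0.2 × 0.24 = 0.048
  Coastal: 0.08 × 0.26 = 0.0208
  South: 0.38 × 0.076 = 0.02888
  West: 0.24 × 0.03 = 0.0072
Normalizing constant = 0.12613.
The ratio is 0.0072 / 0.0208 (the normalizer cancels) = 0.346.

0.346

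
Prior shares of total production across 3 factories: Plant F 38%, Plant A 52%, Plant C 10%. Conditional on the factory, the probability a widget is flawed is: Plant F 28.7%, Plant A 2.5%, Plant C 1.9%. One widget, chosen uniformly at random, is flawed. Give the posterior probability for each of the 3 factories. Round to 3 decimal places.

By Bayes' rule, posterior ∝ prior × likelihood:
  Plant F: 0.38 × 0.287 = 0.10906
  Plant A: 0.52 × 0.025 = 0.013
  Plant C: 0.1 × 0.019 = 0.0019
Normalizing constant = 0.12396.
P(Plant F | flawed) = 0.10906/0.12396 ≈ 0.880
P(Plant A | flawed) = 0.013/0.12396 ≈ 0.105
P(Plant C | flawed) = 0.0019/0.12396 ≈ 0.015

Plant F 0.880, Plant A 0.105, Plant C 0.015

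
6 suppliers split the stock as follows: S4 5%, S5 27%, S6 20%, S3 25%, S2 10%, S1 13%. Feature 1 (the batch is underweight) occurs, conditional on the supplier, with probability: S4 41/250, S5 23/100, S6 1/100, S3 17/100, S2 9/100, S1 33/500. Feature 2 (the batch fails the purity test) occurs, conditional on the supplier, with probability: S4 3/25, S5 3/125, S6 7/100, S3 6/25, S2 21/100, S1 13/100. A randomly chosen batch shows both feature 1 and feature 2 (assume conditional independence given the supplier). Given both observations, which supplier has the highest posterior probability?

Unnormalized posteriors (prior × likelihood):
  S4: 0.05 × 0.164 × 0.12 = 0.000984
  S5: 0.27 × 0.23 × 0.024 = 0.0014904
  S6: 0.2 × 0.01 × 0.07 = 0.00014
  S3: 0.25 × 0.17 × 0.24 = 0.0102
  S2: 0.1 × 0.09 × 0.21 = 0.00189
  S1: 0.13 × 0.066 × 0.13 = 0.0011154
Sum = 0.0158198.
Largest term belongs to S3, so S3 is most probable.

S3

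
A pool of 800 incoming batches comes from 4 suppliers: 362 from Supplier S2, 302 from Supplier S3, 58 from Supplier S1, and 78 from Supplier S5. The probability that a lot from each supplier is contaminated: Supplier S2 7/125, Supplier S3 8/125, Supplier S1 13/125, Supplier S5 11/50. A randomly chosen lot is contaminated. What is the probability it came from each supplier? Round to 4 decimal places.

Compute prior × likelihood for every hypothesis:
  Supplier S2: 0.4525 × 0.056 = 0.02534
  Supplier S3: 0.3775 × 0.064 = 0.02416
  Supplier S1: 0.0725 × 0.104 = 0.00754
  Supplier S5: 0.0975 × 0.22 = 0.02145
Normalizing constant = 0.07849.
P(Supplier S2 | contaminated) = 0.02534/0.07849 ≈ 0.3228
P(Supplier S3 | contaminated) = 0.02416/0.07849 ≈ 0.3078
P(Supplier S1 | contaminated) = 0.00754/0.07849 ≈ 0.0961
P(Supplier S5 | contaminated) = 0.02145/0.07849 ≈ 0.2733
(Check: 0.3228+0.3078+0.0961+0.2733 = 1.0000.)

Supplier S2 0.3228, Supplier S3 0.3078, Supplier S1 0.0961, Supplier S5 0.2733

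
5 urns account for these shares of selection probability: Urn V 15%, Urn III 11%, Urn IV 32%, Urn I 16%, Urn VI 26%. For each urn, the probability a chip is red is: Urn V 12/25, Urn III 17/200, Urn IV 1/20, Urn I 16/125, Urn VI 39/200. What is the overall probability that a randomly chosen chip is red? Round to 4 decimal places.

0.1685

Unnormalized posteriors (prior × likelihood):
  Urn V: 0.15 × 0.48 = 0.072
  Urn III: 0.11 × 0.085 = 0.00935
  Urn IV: 0.32 × 0.05 = 0.016
  Urn I: 0.16 × 0.128 = 0.02048
  Urn VI: 0.26 × 0.195 = 0.0507
P(red) = 0.072 + 0.00935 + 0.016 + 0.02048 + 0.0507 = 0.16853 → 0.1685.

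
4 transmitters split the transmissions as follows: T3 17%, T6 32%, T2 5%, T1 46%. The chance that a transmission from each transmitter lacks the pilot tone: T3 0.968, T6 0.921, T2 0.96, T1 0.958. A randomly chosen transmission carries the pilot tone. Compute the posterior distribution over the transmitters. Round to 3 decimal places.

Taking complements, P(pilot | each) = T3 0.032, T6 0.079, T2 0.04, T1 0.042.
Prior × likelihood for each hypothesis:
  T3: 0.17 × 0.032 = 0.00544
  T6: 0.32 × 0.079 = 0.02528
  T2: 0.05 × 0.04 = 0.002
  T1: 0.46 × 0.042 = 0.01932
Total = 0.05204.
P(T3 | pilot) = 0.00544/0.05204 ≈ 0.105
P(T6 | pilot) = 0.02528/0.05204 ≈ 0.486
P(T2 | pilot) = 0.002/0.05204 ≈ 0.038
P(T1 | pilot) = 0.01932/0.05204 ≈ 0.371

T3 0.105, T6 0.486, T2 0.038, T1 0.371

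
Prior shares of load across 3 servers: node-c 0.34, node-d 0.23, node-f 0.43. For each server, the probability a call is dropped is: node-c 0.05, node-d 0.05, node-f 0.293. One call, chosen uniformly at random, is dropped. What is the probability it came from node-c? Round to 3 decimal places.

0.110

Compute prior × likelihood for every hypothesis:
  node-c: 0.34 × 0.05 = 0.017
  node-d: 0.23 × 0.05 = 0.0115
  node-f: 0.43 × 0.293 = 0.12599
Normalizing constant = 0.15449.
P(node-c | evidence) = 0.017 / 0.15449 ≈ 0.110.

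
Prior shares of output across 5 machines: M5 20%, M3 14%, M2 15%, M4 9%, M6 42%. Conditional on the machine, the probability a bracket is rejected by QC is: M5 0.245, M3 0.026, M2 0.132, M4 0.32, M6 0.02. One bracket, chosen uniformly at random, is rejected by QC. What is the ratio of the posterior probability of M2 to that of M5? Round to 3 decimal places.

0.404

By Bayes' rule, posterior ∝ prior × likelihood:
  M5: 0.2 × 0.245 = 0.049
  M3: 0.14 × 0.026 = 0.00364
  M2: 0.15 × 0.132 = 0.0198
  M4: 0.09 × 0.32 = 0.0288
  M6: 0.42 × 0.02 = 0.0084
Normalizing constant = 0.10964.
The ratio is 0.0198 / 0.049 (the normalizer cancels) = 0.404.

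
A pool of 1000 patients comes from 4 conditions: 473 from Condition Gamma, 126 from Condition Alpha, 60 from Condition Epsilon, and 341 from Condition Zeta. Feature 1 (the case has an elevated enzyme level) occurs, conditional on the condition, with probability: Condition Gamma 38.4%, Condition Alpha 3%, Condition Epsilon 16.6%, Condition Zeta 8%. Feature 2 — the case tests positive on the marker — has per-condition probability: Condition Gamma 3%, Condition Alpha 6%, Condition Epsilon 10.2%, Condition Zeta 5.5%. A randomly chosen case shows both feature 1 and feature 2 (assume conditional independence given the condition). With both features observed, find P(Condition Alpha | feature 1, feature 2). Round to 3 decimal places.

By Bayes' rule, posterior ∝ prior × likelihood:
  Condition Gamma: 0.473 × 0.384 × 0.03 = 0.00544896
  Condition Alpha: 0.126 × 0.03 × 0.06 = 0.0002268
  Condition Epsilon: 0.06 × 0.166 × 0.102 = 0.00101592
  Condition Zeta: 0.341 × 0.08 × 0.055 = 0.0015004
Sum = 0.00819208.
P(Condition Alpha | evidence) = 0.0002268 / 0.00819208 ≈ 0.028.

0.028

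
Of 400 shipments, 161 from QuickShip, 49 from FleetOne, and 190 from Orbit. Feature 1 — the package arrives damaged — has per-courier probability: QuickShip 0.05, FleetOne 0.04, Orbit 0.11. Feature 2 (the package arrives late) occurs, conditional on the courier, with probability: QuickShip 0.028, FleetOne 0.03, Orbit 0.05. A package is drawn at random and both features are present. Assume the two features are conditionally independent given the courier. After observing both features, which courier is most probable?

Orbit

By Bayes' rule, posterior ∝ prior × likelihood:
  QuickShip: 0.4025 × 0.05 × 0.028 = 0.0005635
  FleetOne: 0.1225 × 0.04 × 0.03 = 0.000147
  Orbit: 0.475 × 0.11 × 0.05 = 0.0026125
Normalizing constant = 0.003323.
Largest term belongs to Orbit, so Orbit is most probable.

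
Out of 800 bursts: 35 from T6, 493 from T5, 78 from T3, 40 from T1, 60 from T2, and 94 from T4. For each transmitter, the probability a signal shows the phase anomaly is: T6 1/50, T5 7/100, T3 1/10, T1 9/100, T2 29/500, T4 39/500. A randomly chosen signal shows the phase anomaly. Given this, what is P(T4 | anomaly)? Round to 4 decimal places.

Compute prior × likelihood for every hypothesis:
  T6: 0.04375 × 0.02 = 0.000875
  T5: 0.61625 × 0.07 = 0.0431375
  T3: 0.0975 × 0.1 = 0.00975
  T1: 0.05 × 0.09 = 0.0045
  T2: 0.075 × 0.058 = 0.00435
  T4: 0.1175 × 0.078 = 0.009165
Normalizing constant = 0.0717775.
P(T4 | evidence) = 0.009165 / 0.0717775 ≈ 0.1277.

0.1277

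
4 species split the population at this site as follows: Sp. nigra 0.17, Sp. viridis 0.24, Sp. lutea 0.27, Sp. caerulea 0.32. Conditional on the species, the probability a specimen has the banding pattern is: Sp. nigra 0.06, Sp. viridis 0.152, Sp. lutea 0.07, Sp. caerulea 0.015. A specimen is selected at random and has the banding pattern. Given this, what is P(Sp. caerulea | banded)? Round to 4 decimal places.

Unnormalized posteriors (prior × likelihood):
  Sp. nigra: 0.17 × 0.06 = 0.0102
  Sp. viridis: 0.24 × 0.152 = 0.03648
  Sp. lutea: 0.27 × 0.07 = 0.0189
  Sp. caerulea: 0.32 × 0.015 = 0.0048
Normalizing constant = 0.07038.
P(Sp. caerulea | evidence) = 0.0048 / 0.07038 ≈ 0.0682.

0.0682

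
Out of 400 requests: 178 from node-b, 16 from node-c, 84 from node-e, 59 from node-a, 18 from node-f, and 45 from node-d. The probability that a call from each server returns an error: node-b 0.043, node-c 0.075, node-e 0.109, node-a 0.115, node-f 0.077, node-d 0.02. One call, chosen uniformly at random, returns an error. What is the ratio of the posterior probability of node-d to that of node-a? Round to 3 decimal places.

Unnormalized posteriors (prior × likelihood):
  node-b: 0.445 × 0.043 = 0.019135
  node-c: 0.04 × 0.075 = 0.003
  node-e: 0.21 × 0.109 = 0.02289
  node-a: 0.1475 × 0.115 = 0.0169625
  node-f: 0.045 × 0.077 = 0.003465
  node-d: 0.1125 × 0.02 = 0.00225
Total = 0.0677025.
The ratio is 0.00225 / 0.0169625 (the normalizer cancels) = 0.133.

0.133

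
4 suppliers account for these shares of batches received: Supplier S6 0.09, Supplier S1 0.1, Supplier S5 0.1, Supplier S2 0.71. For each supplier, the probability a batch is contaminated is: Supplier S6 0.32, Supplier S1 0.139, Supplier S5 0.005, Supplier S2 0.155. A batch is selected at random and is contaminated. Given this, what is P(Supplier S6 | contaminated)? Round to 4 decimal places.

Prior × likelihood for each hypothesis:
  Supplier S6: 0.09 × 0.32 = 0.0288
  Supplier S1: 0.1 × 0.139 = 0.0139
  Supplier S5: 0.1 × 0.005 = 0.0005
  Supplier S2: 0.71 × 0.155 = 0.11005
Total = 0.15325.
P(Supplier S6 | evidence) = 0.0288 / 0.15325 ≈ 0.1879.

0.1879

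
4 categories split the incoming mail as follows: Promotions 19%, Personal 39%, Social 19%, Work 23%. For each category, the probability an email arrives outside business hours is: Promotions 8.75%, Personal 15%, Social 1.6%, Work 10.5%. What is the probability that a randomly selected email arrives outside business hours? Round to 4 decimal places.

By Bayes' rule, posterior ∝ prior × likelihood:
  Promotions: 0.19 × 0.0875 = 0.016625
  Personal: 0.39 × 0.15 = 0.0585
  Social: 0.19 × 0.016 = 0.00304
  Work: 0.23 × 0.105 = 0.02415
P(off-hours) = 0.016625 + 0.0585 + 0.00304 + 0.02415 = 0.102315 → 0.1023.

0.1023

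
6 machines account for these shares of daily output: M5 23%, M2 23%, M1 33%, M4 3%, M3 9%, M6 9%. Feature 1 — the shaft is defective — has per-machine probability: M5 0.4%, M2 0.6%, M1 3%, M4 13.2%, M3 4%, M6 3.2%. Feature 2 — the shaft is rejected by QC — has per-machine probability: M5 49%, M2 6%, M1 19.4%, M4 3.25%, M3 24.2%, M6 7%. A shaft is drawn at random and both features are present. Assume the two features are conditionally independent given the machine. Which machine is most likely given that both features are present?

Compute prior × likelihood for every hypothesis:
  M5: 0.23 × 0.004 × 0.49 = 0.0004508
  M2: 0.23 × 0.006 × 0.06 = 0.0000828
  M1: 0.33 × 0.03 × 0.194 = 0.0019206
  M4: 0.03 × 0.132 × 0.0325 = 0.0001287
  M3: 0.09 × 0.04 × 0.242 = 0.0008712
  M6: 0.09 × 0.032 × 0.07 = 0.0002016
Normalizing constant = 0.0036557.
Largest term belongs to M1, so M1 is most probable.

M1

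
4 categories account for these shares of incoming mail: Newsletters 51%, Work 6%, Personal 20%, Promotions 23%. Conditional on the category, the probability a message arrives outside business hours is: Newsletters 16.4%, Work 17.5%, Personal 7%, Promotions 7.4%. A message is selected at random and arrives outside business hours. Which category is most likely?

Compute prior × likelihood for every hypothesis:
  Newsletters: 0.51 × 0.164 = 0.08364
  Work: 0.06 × 0.175 = 0.0105
  Personal: 0.2 × 0.07 = 0.014
  Promotions: 0.23 × 0.074 = 0.01702
Normalizing constant = 0.12516.
Largest term belongs to Newsletters, so Newsletters is most probable.

Newsletters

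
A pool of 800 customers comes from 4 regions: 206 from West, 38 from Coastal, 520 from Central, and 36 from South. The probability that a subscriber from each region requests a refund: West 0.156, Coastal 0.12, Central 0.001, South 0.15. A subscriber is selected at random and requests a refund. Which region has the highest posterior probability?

West

Unnormalized posteriors (prior × likelihood):
  West: 0.2575 × 0.156 = 0.04017
  Coastal: 0.0475 × 0.12 = 0.0057
  Central: 0.65 × 0.001 = 0.00065
  South: 0.045 × 0.15 = 0.00675
Sum = 0.05327.
Largest term belongs to West, so West is most probable.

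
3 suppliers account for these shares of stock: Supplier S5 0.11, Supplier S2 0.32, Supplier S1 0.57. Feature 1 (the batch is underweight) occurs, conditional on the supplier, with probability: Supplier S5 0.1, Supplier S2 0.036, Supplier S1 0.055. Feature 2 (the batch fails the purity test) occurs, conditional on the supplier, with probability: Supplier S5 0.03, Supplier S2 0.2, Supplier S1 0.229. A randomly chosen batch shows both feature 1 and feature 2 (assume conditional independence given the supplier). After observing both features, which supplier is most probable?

By Bayes' rule, posterior ∝ prior × likelihood:
  Supplier S5: 0.11 × 0.1 × 0.03 = 0.00033
  Supplier S2: 0.32 × 0.036 × 0.2 = 0.002304
  Supplier S1: 0.57 × 0.055 × 0.229 = 0.00717915
Sum = 0.00981315.
Largest term belongs to Supplier S1, so Supplier S1 is most probable.

Supplier S1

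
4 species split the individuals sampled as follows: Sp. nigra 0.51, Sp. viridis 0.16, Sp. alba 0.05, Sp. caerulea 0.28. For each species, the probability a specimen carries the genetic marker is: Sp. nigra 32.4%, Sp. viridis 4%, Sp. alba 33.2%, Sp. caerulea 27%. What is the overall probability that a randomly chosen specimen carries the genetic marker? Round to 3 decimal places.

Unnormalized posteriors (prior × likelihood):
  Sp. nigra: 0.51 × 0.324 = 0.16524
  Sp. viridis: 0.16 × 0.04 = 0.0064
  Sp. alba: 0.05 × 0.332 = 0.0166
  Sp. caerulea: 0.28 × 0.27 = 0.0756
P(marker) = 0.16524 + 0.0064 + 0.0166 + 0.0756 = 0.26384 → 0.264.

0.264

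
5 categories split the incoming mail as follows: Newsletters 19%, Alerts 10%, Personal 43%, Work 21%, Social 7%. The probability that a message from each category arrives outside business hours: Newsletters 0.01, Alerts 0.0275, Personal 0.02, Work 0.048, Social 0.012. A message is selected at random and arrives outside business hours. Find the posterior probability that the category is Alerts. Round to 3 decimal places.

0.114

Unnormalized posteriors (prior × likelihood):
  Newsletters: 0.19 × 0.01 = 0.0019
  Alerts: 0.1 × 0.0275 = 0.00275
  Personal: 0.43 × 0.02 = 0.0086
  Work: 0.21 × 0.048 = 0.01008
  Social: 0.07 × 0.012 = 0.00084
Normalizing constant = 0.02417.
P(Alerts | evidence) = 0.00275 / 0.02417 ≈ 0.114.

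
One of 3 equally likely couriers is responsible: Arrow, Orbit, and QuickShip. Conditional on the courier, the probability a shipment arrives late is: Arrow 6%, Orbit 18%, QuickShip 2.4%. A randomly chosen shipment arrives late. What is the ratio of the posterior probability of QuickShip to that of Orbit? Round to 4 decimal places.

With a uniform prior (1/3 each), posterior ∝ likelihood:
  Arrow: 0.06
  Orbit: 0.18
  QuickShip: 0.024
Normalizing constant = 0.264.
The ratio is 0.024 / 0.18 (the normalizer cancels) = 0.1333.

0.1333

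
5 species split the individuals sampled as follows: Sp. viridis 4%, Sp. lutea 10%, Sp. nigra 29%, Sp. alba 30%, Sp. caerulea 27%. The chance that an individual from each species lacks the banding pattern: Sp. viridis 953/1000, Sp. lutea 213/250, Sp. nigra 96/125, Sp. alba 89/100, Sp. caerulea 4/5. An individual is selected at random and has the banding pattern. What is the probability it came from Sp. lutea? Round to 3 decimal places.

Taking complements, P(banded | each) = Sp. viridis 0.047, Sp. lutea 0.148, Sp. nigra 0.232, Sp. alba 0.11, Sp. caerulea 0.2.
Prior × likelihood for each hypothesis:
  Sp. viridis: 0.04 × 0.047 = 0.00188
  Sp. lutea: 0.1 × 0.148 = 0.0148
  Sp. nigra: 0.29 × 0.232 = 0.06728
  Sp. alba: 0.3 × 0.11 = 0.033
  Sp. caerulea: 0.27 × 0.2 = 0.054
Sum = 0.17096.
P(Sp. lutea | evidence) = 0.0148 / 0.17096 ≈ 0.087.

0.087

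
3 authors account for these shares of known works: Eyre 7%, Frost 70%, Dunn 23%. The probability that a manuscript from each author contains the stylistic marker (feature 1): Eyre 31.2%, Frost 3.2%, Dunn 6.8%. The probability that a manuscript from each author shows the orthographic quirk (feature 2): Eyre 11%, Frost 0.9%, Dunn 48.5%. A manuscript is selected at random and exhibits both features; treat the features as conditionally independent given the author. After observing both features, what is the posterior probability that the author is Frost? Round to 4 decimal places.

0.0198

By Bayes' rule, posterior ∝ prior × likelihood:
  Eyre: 0.07 × 0.312 × 0.11 = 0.0024024
  Frost: 0.7 × 0.032 × 0.009 = 0.0002016
  Dunn: 0.23 × 0.068 × 0.485 = 0.0075854
Total = 0.0101894.
P(Frost | evidence) = 0.0002016 / 0.0101894 ≈ 0.0198.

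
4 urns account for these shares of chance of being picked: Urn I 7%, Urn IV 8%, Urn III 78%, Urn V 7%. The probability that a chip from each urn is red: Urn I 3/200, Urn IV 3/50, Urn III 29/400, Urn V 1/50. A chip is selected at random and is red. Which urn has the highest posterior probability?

Urn III

Compute prior × likelihood for every hypothesis:
  Urn I: 0.07 × 0.015 = 0.00105
  Urn IV: 0.08 × 0.06 = 0.0048
  Urn III: 0.78 × 0.0725 = 0.05655
  Urn V: 0.07 × 0.02 = 0.0014
Total = 0.0638.
Largest term belongs to Urn III, so Urn III is most probable.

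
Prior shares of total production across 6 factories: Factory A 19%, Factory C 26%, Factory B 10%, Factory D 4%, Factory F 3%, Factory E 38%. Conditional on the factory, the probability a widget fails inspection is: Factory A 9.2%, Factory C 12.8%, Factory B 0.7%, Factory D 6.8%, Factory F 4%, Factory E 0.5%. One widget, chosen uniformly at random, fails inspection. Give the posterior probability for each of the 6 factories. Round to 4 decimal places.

By Bayes' rule, posterior ∝ prior × likelihood:
  Factory A: 0.19 × 0.092 = 0.01748
  Factory C: 0.26 × 0.128 = 0.03328
  Factory B: 0.1 × 0.007 = 0.0007
  Factory D: 0.04 × 0.068 = 0.00272
  Factory F: 0.03 × 0.04 = 0.0012
  Factory E: 0.38 × 0.005 = 0.0019
Sum = 0.05728.
P(Factory A | nonconforming) = 0.01748/0.05728 ≈ 0.3052
P(Factory C | nonconforming) = 0.03328/0.05728 ≈ 0.5810
P(Factory B | nonconforming) = 0.0007/0.05728 ≈ 0.0122
P(Factory D | nonconforming) = 0.00272/0.05728 ≈ 0.0475
P(Factory F | nonconforming) = 0.0012/0.05728 ≈ 0.0209
P(Factory E | nonconforming) = 0.0019/0.05728 ≈ 0.0332

Factory A 0.3052, Factory C 0.5810, Factory B 0.0122, Factory D 0.0475, Factory F 0.0209, Factory E 0.0332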